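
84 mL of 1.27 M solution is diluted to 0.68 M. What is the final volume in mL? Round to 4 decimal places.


Dilution: M1*V1 = M2*V2, solve for V2.
V2 = M1*V1 / M2
V2 = 1.27 * 84 / 0.68
V2 = 106.68 / 0.68
V2 = 156.88235294 mL, rounded to 4 dp:

156.8824 mL


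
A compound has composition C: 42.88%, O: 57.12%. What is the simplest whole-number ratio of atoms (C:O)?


Assume 100 g of compound, divide each mass% by atomic mass to get moles, then normalize by the smallest to get a raw atom ratio.
Moles per 100 g: C: 42.88/12.011 = 3.5701, O: 57.12/15.999 = 3.5702
Raw ratio (divide by min = 3.5701): C: 1.0, O: 1.0
Multiply by 1 to clear fractions: C: 1.0 ~= 1, O: 1.0 ~= 1
Reduce by GCD to get the simplest whole-number ratio:

1:1


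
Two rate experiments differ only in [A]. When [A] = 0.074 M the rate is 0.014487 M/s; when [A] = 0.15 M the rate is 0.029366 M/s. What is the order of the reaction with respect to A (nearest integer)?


Rate is proportional to [A]^n, so rate2/rate1 = ([A]2/[A]1)^n. Take logs to solve for n.
rate2/rate1 = 0.029366 / 0.014487 = 2.0271
[A]2/[A]1 = 0.15 / 0.074 = 2.027
n = ln(2.0271) / ln(2.027) = 1.0
Nearest integer order:

1


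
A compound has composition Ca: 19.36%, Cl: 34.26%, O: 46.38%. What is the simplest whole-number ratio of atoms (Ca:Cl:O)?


Assume 100 g of compound, divide each mass% by atomic mass to get moles, then normalize by the smallest to get a raw atom ratio.
Moles per 100 g: Ca: 19.36/40.078 = 0.4831, Cl: 34.26/35.453 = 0.9663, O: 46.38/15.999 = 2.8989
Raw ratio (divide by min = 0.4831): Ca: 1.0, Cl: 2.0, O: 6.001
Multiply by 1 to clear fractions: Ca: 1.0 ~= 1, Cl: 2.0 ~= 2, O: 6.001 ~= 6
Reduce by GCD to get the simplest whole-number ratio:

1:2:6


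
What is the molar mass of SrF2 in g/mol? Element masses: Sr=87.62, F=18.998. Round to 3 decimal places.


M = sum(count * atomic_mass) over atoms.
M = 1*87.62 + 2*18.998
M = 87.62 + 37.996
M = 125.616 g/mol, rounded to 3 dp:

125.616 g/mol


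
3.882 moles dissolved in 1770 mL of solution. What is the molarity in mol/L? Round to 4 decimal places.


Convert volume to liters: V_L = V_mL / 1000.
V_L = 1770 / 1000 = 1.77 L
M = n / V_L = 3.882 / 1.77
M = 2.19322034 mol/L, rounded to 4 dp:

2.1932 mol/L


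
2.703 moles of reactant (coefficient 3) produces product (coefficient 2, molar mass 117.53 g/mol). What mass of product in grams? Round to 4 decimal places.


Use the coefficient ratio to convert reactant moles to product moles, then multiply by the product's molar mass.
moles_P = moles_R * (coeff_P / coeff_R) = 2.703 * (2/3) = 1.802
mass_P = moles_P * M_P = 1.802 * 117.53
mass_P = 211.78906 g, rounded to 4 dp:

211.7891 g


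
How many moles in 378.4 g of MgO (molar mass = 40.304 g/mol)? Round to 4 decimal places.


n = mass / M
n = 378.4 / 40.304
n = 9.38864629 mol, rounded to 4 dp:

9.3886 mol


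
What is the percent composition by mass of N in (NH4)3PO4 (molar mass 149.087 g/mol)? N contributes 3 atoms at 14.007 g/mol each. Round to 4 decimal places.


pct = 100 * (n_elem * M_elem) / M_total
mass_contribution = 3 * 14.007 = 42.021 g/mol
pct = 100 * 42.021 / 149.087
pct = 28.18555608 %, rounded to 4 dp:

28.1856 %


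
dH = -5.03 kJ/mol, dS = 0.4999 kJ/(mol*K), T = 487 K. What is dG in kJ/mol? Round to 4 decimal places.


Gibbs: dG = dH - T*dS (consistent units, dS already in kJ/(mol*K)).
T*dS = 487 * 0.4999 = 243.4513
dG = -5.03 - (243.4513)
dG = -248.4813 kJ/mol, rounded to 4 dp:

-248.4813 kJ/mol


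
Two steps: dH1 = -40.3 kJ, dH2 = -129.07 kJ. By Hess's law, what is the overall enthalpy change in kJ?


Hess's law: enthalpy is a state function, so add the step enthalpies.
dH_total = dH1 + dH2 = -40.3 + (-129.07)
dH_total = -169.37 kJ:

-169.37 kJ


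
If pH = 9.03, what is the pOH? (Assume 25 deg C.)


At 25 deg C, pH + pOH = 14.
pOH = 14 - pH = 14 - 9.03
pOH = 4.97:

4.97


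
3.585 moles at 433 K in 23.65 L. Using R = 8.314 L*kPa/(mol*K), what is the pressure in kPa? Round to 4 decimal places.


PV = nRT, solve for P = nRT / V.
nRT = 3.585 * 8.314 * 433 = 12905.8638
P = 12905.8638 / 23.65
P = 545.70248626 kPa, rounded to 4 dp:

545.7025 kPa


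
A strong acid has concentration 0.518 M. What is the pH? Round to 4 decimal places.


A strong acid dissociates completely, so [H+] equals the given concentration.
pH = -log10([H+]) = -log10(0.518)
pH = 0.28567024, rounded to 4 dp:

0.2857


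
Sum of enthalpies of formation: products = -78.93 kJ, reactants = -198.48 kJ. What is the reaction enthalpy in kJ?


dH_rxn = sum(dH_f products) - sum(dH_f reactants)
dH_rxn = -78.93 - (-198.48)
dH_rxn = 119.55 kJ:

119.55 kJ


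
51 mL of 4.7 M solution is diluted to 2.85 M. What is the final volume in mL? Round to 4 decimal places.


Dilution: M1*V1 = M2*V2, solve for V2.
V2 = M1*V1 / M2
V2 = 4.7 * 51 / 2.85
V2 = 239.7 / 2.85
V2 = 84.10526316 mL, rounded to 4 dp:

84.1053 mL


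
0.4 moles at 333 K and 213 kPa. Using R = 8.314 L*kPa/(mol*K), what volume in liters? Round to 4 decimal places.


PV = nRT, solve for V = nRT / P.
nRT = 0.4 * 8.314 * 333 = 1107.4248
V = 1107.4248 / 213
V = 5.19917746 L, rounded to 4 dp:

5.1992 L


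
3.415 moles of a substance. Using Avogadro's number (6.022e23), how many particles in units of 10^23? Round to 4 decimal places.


N = n * NA, then divide by 1e23 for the requested units.
N / 1e23 = n * 6.022
N / 1e23 = 3.415 * 6.022
N / 1e23 = 20.56513, rounded to 4 dp:

20.5651


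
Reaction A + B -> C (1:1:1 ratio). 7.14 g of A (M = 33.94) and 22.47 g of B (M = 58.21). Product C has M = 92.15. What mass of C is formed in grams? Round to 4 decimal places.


Find moles of each reactant; the smaller value is the limiting reagent in a 1:1:1 reaction, so moles_C equals moles of the limiter.
n_A = mass_A / M_A = 7.14 / 33.94 = 0.210371 mol
n_B = mass_B / M_B = 22.47 / 58.21 = 0.386016 mol
Limiting reagent: A (smaller), n_limiting = 0.210371 mol
mass_C = n_limiting * M_C = 0.210371 * 92.15
mass_C = 19.38568765 g, rounded to 4 dp:

19.3857 g


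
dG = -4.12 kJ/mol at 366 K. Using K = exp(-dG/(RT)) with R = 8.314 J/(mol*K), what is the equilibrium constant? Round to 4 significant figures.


dG is in kJ/mol; multiply by 1000 to match R in J/(mol*K).
RT = 8.314 * 366 = 3042.924 J/mol
exponent = -dG*1000 / (RT) = -(-4.12*1000) / 3042.924 = 1.35396086
K = exp(1.35396086)
K = 3.8727346, rounded to 4 significant figures:

3.873


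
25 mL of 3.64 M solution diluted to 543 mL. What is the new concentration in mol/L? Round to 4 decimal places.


Dilution: M1*V1 = M2*V2, solve for M2.
M2 = M1*V1 / V2
M2 = 3.64 * 25 / 543
M2 = 91.0 / 543
M2 = 0.16758748 mol/L, rounded to 4 dp:

0.1676 mol/L


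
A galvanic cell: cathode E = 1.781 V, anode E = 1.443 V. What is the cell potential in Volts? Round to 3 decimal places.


Standard cell potential: E_cell = E_cathode - E_anode.
E_cell = 1.781 - (1.443)
E_cell = 0.338 V, rounded to 3 dp:

0.338 V


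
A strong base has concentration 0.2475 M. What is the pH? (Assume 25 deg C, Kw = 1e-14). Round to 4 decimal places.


A strong base dissociates completely, so [OH-] equals the given concentration.
pOH = -log10([OH-]) = -log10(0.2475) = 0.606425
pH = 14 - pOH = 14 - 0.606425
pH = 13.393575, rounded to 4 dp:

13.3936


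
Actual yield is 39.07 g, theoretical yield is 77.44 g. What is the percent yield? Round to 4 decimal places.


% yield = 100 * actual / theoretical
% yield = 100 * 39.07 / 77.44
% yield = 50.45196281 %, rounded to 4 dp:

50.4520 %


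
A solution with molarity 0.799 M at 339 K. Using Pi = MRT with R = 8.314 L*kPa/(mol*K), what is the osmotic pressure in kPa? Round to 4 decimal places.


Osmotic pressure (van't Hoff): Pi = M*R*T.
RT = 8.314 * 339 = 2818.446
Pi = 0.799 * 2818.446
Pi = 2251.938354 kPa, rounded to 4 dp:

2251.9384 kPa


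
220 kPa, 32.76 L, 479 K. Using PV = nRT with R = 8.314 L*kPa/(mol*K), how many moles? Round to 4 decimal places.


PV = nRT, solve for n = PV / (RT).
PV = 220 * 32.76 = 7207.2
RT = 8.314 * 479 = 3982.406
n = 7207.2 / 3982.406
n = 1.80976023 mol, rounded to 4 dp:

1.8098 mol


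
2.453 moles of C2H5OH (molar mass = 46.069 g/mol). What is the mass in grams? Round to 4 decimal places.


mass = n * M
mass = 2.453 * 46.069
mass = 113.007257 g, rounded to 4 dp:

113.0073 g


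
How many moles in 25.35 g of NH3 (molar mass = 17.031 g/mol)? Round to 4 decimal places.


n = mass / M
n = 25.35 / 17.031
n = 1.48846222 mol, rounded to 4 dp:

1.4885 mol


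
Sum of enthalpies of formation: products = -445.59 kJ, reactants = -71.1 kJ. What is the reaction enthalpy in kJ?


dH_rxn = sum(dH_f products) - sum(dH_f reactants)
dH_rxn = -445.59 - (-71.1)
dH_rxn = -374.49 kJ:

-374.49 kJ


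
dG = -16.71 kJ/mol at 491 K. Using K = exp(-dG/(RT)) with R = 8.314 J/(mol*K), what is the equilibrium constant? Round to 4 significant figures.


dG is in kJ/mol; multiply by 1000 to match R in J/(mol*K).
RT = 8.314 * 491 = 4082.174 J/mol
exponent = -dG*1000 / (RT) = -(-16.71*1000) / 4082.174 = 4.09340709
K = exp(4.09340709)
K = 59.943778, rounded to 4 significant figures:

59.94


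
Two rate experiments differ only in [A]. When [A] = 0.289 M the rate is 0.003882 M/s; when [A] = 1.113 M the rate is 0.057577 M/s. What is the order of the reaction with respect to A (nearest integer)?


Rate is proportional to [A]^n, so rate2/rate1 = ([A]2/[A]1)^n. Take logs to solve for n.
rate2/rate1 = 0.057577 / 0.003882 = 14.8318
[A]2/[A]1 = 1.113 / 0.289 = 3.8512
n = ln(14.8318) / ln(3.8512) = 2.0
Nearest integer order:

2


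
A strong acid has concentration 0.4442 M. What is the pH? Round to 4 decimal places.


A strong acid dissociates completely, so [H+] equals the given concentration.
pH = -log10([H+]) = -log10(0.4442)
pH = 0.35242145, rounded to 4 dp:

0.3524


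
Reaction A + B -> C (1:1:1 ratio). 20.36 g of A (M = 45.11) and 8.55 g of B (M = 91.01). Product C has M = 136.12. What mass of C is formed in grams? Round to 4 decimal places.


Find moles of each reactant; the smaller value is the limiting reagent in a 1:1:1 reaction, so moles_C equals moles of the limiter.
n_A = mass_A / M_A = 20.36 / 45.11 = 0.451341 mol
n_B = mass_B / M_B = 8.55 / 91.01 = 0.093946 mol
Limiting reagent: B (smaller), n_limiting = 0.093946 mol
mass_C = n_limiting * M_C = 0.093946 * 136.12
mass_C = 12.78792952 g, rounded to 4 dp:

12.7879 g


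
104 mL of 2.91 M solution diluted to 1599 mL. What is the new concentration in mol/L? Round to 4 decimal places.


Dilution: M1*V1 = M2*V2, solve for M2.
M2 = M1*V1 / V2
M2 = 2.91 * 104 / 1599
M2 = 302.64 / 1599
M2 = 0.18926829 mol/L, rounded to 4 dp:

0.1893 mol/L


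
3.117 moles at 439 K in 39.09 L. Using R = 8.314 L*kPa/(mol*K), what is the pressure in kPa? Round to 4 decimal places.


PV = nRT, solve for P = nRT / V.
nRT = 3.117 * 8.314 * 439 = 11376.57
P = 11376.57 / 39.09
P = 291.03530315 kPa, rounded to 4 dp:

291.0353 kPa


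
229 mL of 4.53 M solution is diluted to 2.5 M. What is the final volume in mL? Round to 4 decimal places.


Dilution: M1*V1 = M2*V2, solve for V2.
V2 = M1*V1 / M2
V2 = 4.53 * 229 / 2.5
V2 = 1037.37 / 2.5
V2 = 414.948 mL, rounded to 4 dp:

414.9480 mL


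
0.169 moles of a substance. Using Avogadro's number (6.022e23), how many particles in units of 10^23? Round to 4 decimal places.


N = n * NA, then divide by 1e23 for the requested units.
N / 1e23 = n * 6.022
N / 1e23 = 0.169 * 6.022
N / 1e23 = 1.017718, rounded to 4 dp:

1.0177


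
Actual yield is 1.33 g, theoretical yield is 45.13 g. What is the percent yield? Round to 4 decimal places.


% yield = 100 * actual / theoretical
% yield = 100 * 1.33 / 45.13
% yield = 2.94704188 %, rounded to 4 dp:

2.9470 %


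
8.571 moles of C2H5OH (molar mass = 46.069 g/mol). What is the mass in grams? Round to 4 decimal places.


mass = n * M
mass = 8.571 * 46.069
mass = 394.857399 g, rounded to 4 dp:

394.8574 g


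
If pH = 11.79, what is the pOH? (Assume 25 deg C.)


At 25 deg C, pH + pOH = 14.
pOH = 14 - pH = 14 - 11.79
pOH = 2.21:

2.21


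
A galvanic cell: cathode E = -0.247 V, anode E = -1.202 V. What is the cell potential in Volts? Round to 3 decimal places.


Standard cell potential: E_cell = E_cathode - E_anode.
E_cell = -0.247 - (-1.202)
E_cell = 0.955 V, rounded to 3 dp:

0.955 V


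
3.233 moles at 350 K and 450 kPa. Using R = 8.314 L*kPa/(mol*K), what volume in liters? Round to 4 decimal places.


PV = nRT, solve for V = nRT / P.
nRT = 3.233 * 8.314 * 350 = 9407.7067
V = 9407.7067 / 450
V = 20.90601489 L, rounded to 4 dp:

20.9060 L


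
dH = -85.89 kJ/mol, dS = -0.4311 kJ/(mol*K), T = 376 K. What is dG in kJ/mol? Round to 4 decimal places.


Gibbs: dG = dH - T*dS (consistent units, dS already in kJ/(mol*K)).
T*dS = 376 * -0.4311 = -162.0936
dG = -85.89 - (-162.0936)
dG = 76.2036 kJ/mol, rounded to 4 dp:

76.2036 kJ/mol


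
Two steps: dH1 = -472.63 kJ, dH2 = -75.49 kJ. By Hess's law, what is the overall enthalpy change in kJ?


Hess's law: enthalpy is a state function, so add the step enthalpies.
dH_total = dH1 + dH2 = -472.63 + (-75.49)
dH_total = -548.12 kJ:

-548.12 kJ


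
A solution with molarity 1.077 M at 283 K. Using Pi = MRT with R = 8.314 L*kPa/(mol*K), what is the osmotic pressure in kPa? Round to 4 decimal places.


Osmotic pressure (van't Hoff): Pi = M*R*T.
RT = 8.314 * 283 = 2352.862
Pi = 1.077 * 2352.862
Pi = 2534.032374 kPa, rounded to 4 dp:

2534.0324 kPa


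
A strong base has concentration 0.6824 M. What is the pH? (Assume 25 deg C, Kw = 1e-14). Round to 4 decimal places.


A strong base dissociates completely, so [OH-] equals the given concentration.
pOH = -log10([OH-]) = -log10(0.6824) = 0.165961
pH = 14 - pOH = 14 - 0.165961
pH = 13.834039, rounded to 4 dp:

13.8340


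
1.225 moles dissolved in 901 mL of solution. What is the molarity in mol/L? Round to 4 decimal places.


Convert volume to liters: V_L = V_mL / 1000.
V_L = 901 / 1000 = 0.901 L
M = n / V_L = 1.225 / 0.901
M = 1.35960044 mol/L, rounded to 4 dp:

1.3596 mol/L


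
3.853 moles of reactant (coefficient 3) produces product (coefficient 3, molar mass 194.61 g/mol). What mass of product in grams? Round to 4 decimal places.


Use the coefficient ratio to convert reactant moles to product moles, then multiply by the product's molar mass.
moles_P = moles_R * (coeff_P / coeff_R) = 3.853 * (3/3) = 3.853
mass_P = moles_P * M_P = 3.853 * 194.61
mass_P = 749.83233 g, rounded to 4 dp:

749.8323 g


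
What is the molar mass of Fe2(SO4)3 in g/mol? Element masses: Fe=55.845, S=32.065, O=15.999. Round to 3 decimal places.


M = sum(count * atomic_mass) over atoms.
M = 2*55.845 + 3*32.065 + 12*15.999
M = 111.69 + 96.195 + 191.988
M = 399.873 g/mol, rounded to 3 dp:

399.873 g/mol


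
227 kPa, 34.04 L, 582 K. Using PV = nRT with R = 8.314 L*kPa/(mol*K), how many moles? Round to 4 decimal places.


PV = nRT, solve for n = PV / (RT).
PV = 227 * 34.04 = 7727.08
RT = 8.314 * 582 = 4838.748
n = 7727.08 / 4838.748
n = 1.59691722 mol, rounded to 4 dp:

1.5969 mol


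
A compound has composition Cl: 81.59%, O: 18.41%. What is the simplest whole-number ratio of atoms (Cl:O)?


Assume 100 g of compound, divide each mass% by atomic mass to get moles, then normalize by the smallest to get a raw atom ratio.
Moles per 100 g: Cl: 81.59/35.453 = 2.3014, O: 18.41/15.999 = 1.1507
Raw ratio (divide by min = 1.1507): Cl: 2.0, O: 1.0
Multiply by 1 to clear fractions: Cl: 2.0 ~= 2, O: 1.0 ~= 1
Reduce by GCD to get the simplest whole-number ratio:

2:1


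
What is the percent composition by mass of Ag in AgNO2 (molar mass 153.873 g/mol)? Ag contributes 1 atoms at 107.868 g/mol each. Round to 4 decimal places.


pct = 100 * (n_elem * M_elem) / M_total
mass_contribution = 1 * 107.868 = 107.868 g/mol
pct = 100 * 107.868 / 153.873
pct = 70.10196721 %, rounded to 4 dp:

70.1020 %


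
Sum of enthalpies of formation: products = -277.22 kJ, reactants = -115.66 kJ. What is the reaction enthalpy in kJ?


dH_rxn = sum(dH_f products) - sum(dH_f reactants)
dH_rxn = -277.22 - (-115.66)
dH_rxn = -161.56 kJ:

-161.56 kJ


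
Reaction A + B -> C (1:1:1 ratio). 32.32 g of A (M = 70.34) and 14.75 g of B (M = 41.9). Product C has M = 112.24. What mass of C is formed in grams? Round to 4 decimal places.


Find moles of each reactant; the smaller value is the limiting reagent in a 1:1:1 reaction, so moles_C equals moles of the limiter.
n_A = mass_A / M_A = 32.32 / 70.34 = 0.459483 mol
n_B = mass_B / M_B = 14.75 / 41.9 = 0.352029 mol
Limiting reagent: B (smaller), n_limiting = 0.352029 mol
mass_C = n_limiting * M_C = 0.352029 * 112.24
mass_C = 39.51173496 g, rounded to 4 dp:

39.5117 g


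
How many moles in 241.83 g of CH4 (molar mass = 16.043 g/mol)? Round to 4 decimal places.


n = mass / M
n = 241.83 / 16.043
n = 15.07386399 mol, rounded to 4 dp:

15.0739 mol


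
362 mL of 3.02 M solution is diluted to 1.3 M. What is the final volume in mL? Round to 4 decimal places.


Dilution: M1*V1 = M2*V2, solve for V2.
V2 = M1*V1 / M2
V2 = 3.02 * 362 / 1.3
V2 = 1093.24 / 1.3
V2 = 840.95384615 mL, rounded to 4 dp:

840.9538 mL


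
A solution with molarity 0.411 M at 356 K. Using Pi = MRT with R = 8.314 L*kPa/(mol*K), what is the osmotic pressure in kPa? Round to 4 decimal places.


Osmotic pressure (van't Hoff): Pi = M*R*T.
RT = 8.314 * 356 = 2959.784
Pi = 0.411 * 2959.784
Pi = 1216.471224 kPa, rounded to 4 dp:

1216.4712 kPa


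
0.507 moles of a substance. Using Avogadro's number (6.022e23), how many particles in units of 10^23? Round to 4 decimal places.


N = n * NA, then divide by 1e23 for the requested units.
N / 1e23 = n * 6.022
N / 1e23 = 0.507 * 6.022
N / 1e23 = 3.053154, rounded to 4 dp:

3.0532


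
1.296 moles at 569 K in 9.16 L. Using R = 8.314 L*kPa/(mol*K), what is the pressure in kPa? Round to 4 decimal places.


PV = nRT, solve for P = nRT / V.
nRT = 1.296 * 8.314 * 569 = 6130.9431
P = 6130.9431 / 9.16
P = 669.31693231 kPa, rounded to 4 dp:

669.3169 kPa


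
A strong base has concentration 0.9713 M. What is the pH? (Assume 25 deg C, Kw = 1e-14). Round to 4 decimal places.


A strong base dissociates completely, so [OH-] equals the given concentration.
pOH = -log10([OH-]) = -log10(0.9713) = 0.012647
pH = 14 - pOH = 14 - 0.012647
pH = 13.987353, rounded to 4 dp:

13.9874


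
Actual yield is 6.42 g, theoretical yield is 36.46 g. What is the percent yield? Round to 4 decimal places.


% yield = 100 * actual / theoretical
% yield = 100 * 6.42 / 36.46
% yield = 17.6083379 %, rounded to 4 dp:

17.6083 %


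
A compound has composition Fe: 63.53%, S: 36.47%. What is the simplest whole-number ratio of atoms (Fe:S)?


Assume 100 g of compound, divide each mass% by atomic mass to get moles, then normalize by the smallest to get a raw atom ratio.
Moles per 100 g: Fe: 63.53/55.845 = 1.1376, S: 36.47/32.065 = 1.1374
Raw ratio (divide by min = 1.1374): Fe: 1.0, S: 1.0
Multiply by 1 to clear fractions: Fe: 1.0 ~= 1, S: 1.0 ~= 1
Reduce by GCD to get the simplest whole-number ratio:

1:1


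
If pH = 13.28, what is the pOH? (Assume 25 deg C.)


At 25 deg C, pH + pOH = 14.
pOH = 14 - pH = 14 - 13.28
pOH = 0.72:

0.72


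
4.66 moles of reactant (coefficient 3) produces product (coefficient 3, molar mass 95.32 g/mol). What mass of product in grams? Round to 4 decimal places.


Use the coefficient ratio to convert reactant moles to product moles, then multiply by the product's molar mass.
moles_P = moles_R * (coeff_P / coeff_R) = 4.66 * (3/3) = 4.66
mass_P = moles_P * M_P = 4.66 * 95.32
mass_P = 444.1912 g, rounded to 4 dp:

444.1912 g


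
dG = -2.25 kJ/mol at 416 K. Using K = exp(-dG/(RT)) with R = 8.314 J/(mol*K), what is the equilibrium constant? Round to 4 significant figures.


dG is in kJ/mol; multiply by 1000 to match R in J/(mol*K).
RT = 8.314 * 416 = 3458.624 J/mol
exponent = -dG*1000 / (RT) = -(-2.25*1000) / 3458.624 = 0.65054773
K = exp(0.65054773)
K = 1.9165903, rounded to 4 significant figures:

1.917


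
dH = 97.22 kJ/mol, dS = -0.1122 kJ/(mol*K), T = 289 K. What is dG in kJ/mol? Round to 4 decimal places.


Gibbs: dG = dH - T*dS (consistent units, dS already in kJ/(mol*K)).
T*dS = 289 * -0.1122 = -32.4258
dG = 97.22 - (-32.4258)
dG = 129.6458 kJ/mol, rounded to 4 dp:

129.6458 kJ/mol


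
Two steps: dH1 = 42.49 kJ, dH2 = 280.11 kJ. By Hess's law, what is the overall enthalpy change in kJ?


Hess's law: enthalpy is a state function, so add the step enthalpies.
dH_total = dH1 + dH2 = 42.49 + (280.11)
dH_total = 322.6 kJ:

322.60 kJ


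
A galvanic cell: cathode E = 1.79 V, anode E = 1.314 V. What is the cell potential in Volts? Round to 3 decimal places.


Standard cell potential: E_cell = E_cathode - E_anode.
E_cell = 1.79 - (1.314)
E_cell = 0.476 V, rounded to 3 dp:

0.476 V


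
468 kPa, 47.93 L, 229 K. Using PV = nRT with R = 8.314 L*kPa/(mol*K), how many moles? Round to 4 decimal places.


PV = nRT, solve for n = PV / (RT).
PV = 468 * 47.93 = 22431.24
RT = 8.314 * 229 = 1903.906
n = 22431.24 / 1903.906
n = 11.7816951 mol, rounded to 4 dp:

11.7817 mol


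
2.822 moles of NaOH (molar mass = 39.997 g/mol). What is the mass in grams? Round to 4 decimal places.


mass = n * M
mass = 2.822 * 39.997
mass = 112.871534 g, rounded to 4 dp:

112.8715 g


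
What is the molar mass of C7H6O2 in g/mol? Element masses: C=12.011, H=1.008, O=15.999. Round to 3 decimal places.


M = sum(count * atomic_mass) over atoms.
M = 7*12.011 + 6*1.008 + 2*15.999
M = 84.077 + 6.048 + 31.998
M = 122.123 g/mol, rounded to 3 dp:

122.123 g/mol


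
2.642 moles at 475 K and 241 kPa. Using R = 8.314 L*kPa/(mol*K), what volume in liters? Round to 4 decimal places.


PV = nRT, solve for V = nRT / P.
nRT = 2.642 * 8.314 * 475 = 10433.6543
V = 10433.6543 / 241
V = 43.29317137 L, rounded to 4 dp:

43.2932 L


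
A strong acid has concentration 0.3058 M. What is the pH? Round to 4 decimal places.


A strong acid dissociates completely, so [H+] equals the given concentration.
pH = -log10([H+]) = -log10(0.3058)
pH = 0.51456252, rounded to 4 dp:

0.5146


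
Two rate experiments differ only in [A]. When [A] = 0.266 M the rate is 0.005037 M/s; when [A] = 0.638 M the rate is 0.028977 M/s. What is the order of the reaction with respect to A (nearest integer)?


Rate is proportional to [A]^n, so rate2/rate1 = ([A]2/[A]1)^n. Take logs to solve for n.
rate2/rate1 = 0.028977 / 0.005037 = 5.7528
[A]2/[A]1 = 0.638 / 0.266 = 2.3985
n = ln(5.7528) / ln(2.3985) = 2.0
Nearest integer order:

2


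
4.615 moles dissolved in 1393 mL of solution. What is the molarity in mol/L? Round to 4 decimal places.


Convert volume to liters: V_L = V_mL / 1000.
V_L = 1393 / 1000 = 1.393 L
M = n / V_L = 4.615 / 1.393
M = 3.31299354 mol/L, rounded to 4 dp:

3.3130 mol/L


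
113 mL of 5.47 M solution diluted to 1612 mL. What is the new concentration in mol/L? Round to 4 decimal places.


Dilution: M1*V1 = M2*V2, solve for M2.
M2 = M1*V1 / V2
M2 = 5.47 * 113 / 1612
M2 = 618.11 / 1612
M2 = 0.38344293 mol/L, rounded to 4 dp:

0.3834 mol/L


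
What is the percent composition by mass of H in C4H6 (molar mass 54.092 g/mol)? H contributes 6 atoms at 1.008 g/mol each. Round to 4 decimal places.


pct = 100 * (n_elem * M_elem) / M_total
mass_contribution = 6 * 1.008 = 6.048 g/mol
pct = 100 * 6.048 / 54.092
pct = 11.18095097 %, rounded to 4 dp:

11.1810 %


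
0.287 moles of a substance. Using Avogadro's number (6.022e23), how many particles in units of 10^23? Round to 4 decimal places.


N = n * NA, then divide by 1e23 for the requested units.
N / 1e23 = n * 6.022
N / 1e23 = 0.287 * 6.022
N / 1e23 = 1.728314, rounded to 4 dp:

1.7283


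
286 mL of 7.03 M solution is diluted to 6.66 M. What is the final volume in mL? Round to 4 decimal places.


Dilution: M1*V1 = M2*V2, solve for V2.
V2 = M1*V1 / M2
V2 = 7.03 * 286 / 6.66
V2 = 2010.58 / 6.66
V2 = 301.88888889 mL, rounded to 4 dp:

301.8889 mL


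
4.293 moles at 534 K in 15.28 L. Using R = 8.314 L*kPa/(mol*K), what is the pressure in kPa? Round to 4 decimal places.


PV = nRT, solve for P = nRT / V.
nRT = 4.293 * 8.314 * 534 = 19059.5291
P = 19059.5291 / 15.28
P = 1247.35138089 kPa, rounded to 4 dp:

1247.3514 kPa


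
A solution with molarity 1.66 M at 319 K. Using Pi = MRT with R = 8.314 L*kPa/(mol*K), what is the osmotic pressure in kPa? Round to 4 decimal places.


Osmotic pressure (van't Hoff): Pi = M*R*T.
RT = 8.314 * 319 = 2652.166
Pi = 1.66 * 2652.166
Pi = 4402.59556 kPa, rounded to 4 dp:

4402.5956 kPa


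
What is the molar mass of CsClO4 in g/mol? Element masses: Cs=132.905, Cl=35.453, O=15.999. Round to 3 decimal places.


M = sum(count * atomic_mass) over atoms.
M = 1*132.905 + 1*35.453 + 4*15.999
M = 132.905 + 35.453 + 63.996
M = 232.354 g/mol, rounded to 3 dp:

232.354 g/mol


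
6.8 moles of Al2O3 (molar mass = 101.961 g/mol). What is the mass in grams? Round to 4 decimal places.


mass = n * M
mass = 6.8 * 101.961
mass = 693.3348 g, rounded to 4 dp:

693.3348 g


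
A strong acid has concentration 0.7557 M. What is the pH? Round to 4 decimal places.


A strong acid dissociates completely, so [H+] equals the given concentration.
pH = -log10([H+]) = -log10(0.7557)
pH = 0.12165058, rounded to 4 dp:

0.1217


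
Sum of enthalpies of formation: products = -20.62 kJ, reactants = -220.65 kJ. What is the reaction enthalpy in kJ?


dH_rxn = sum(dH_f products) - sum(dH_f reactants)
dH_rxn = -20.62 - (-220.65)
dH_rxn = 200.03 kJ:

200.03 kJ


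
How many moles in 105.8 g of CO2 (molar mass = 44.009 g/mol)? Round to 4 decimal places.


n = mass / M
n = 105.8 / 44.009
n = 2.40405372 mol, rounded to 4 dp:

2.4041 mol


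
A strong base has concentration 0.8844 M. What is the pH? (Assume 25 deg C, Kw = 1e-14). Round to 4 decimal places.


A strong base dissociates completely, so [OH-] equals the given concentration.
pOH = -log10([OH-]) = -log10(0.8844) = 0.053351
pH = 14 - pOH = 14 - 0.053351
pH = 13.946649, rounded to 4 dp:

13.9466


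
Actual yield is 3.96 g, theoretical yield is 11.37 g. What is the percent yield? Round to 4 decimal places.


% yield = 100 * actual / theoretical
% yield = 100 * 3.96 / 11.37
% yield = 34.82849604 %, rounded to 4 dp:

34.8285 %


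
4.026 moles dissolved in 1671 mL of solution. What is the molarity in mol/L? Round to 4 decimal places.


Convert volume to liters: V_L = V_mL / 1000.
V_L = 1671 / 1000 = 1.671 L
M = n / V_L = 4.026 / 1.671
M = 2.40933573 mol/L, rounded to 4 dp:

2.4093 mol/L


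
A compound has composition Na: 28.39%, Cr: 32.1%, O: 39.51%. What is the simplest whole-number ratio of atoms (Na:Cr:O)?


Assume 100 g of compound, divide each mass% by atomic mass to get moles, then normalize by the smallest to get a raw atom ratio.
Moles per 100 g: Na: 28.39/22.99 = 1.2349, Cr: 32.1/51.996 = 0.6174, O: 39.51/15.999 = 2.4695
Raw ratio (divide by min = 0.6174): Na: 2.0, Cr: 1.0, O: 4.0
Multiply by 1 to clear fractions: Na: 2.0 ~= 2, Cr: 1.0 ~= 1, O: 4.0 ~= 4
Reduce by GCD to get the simplest whole-number ratio:

2:1:4


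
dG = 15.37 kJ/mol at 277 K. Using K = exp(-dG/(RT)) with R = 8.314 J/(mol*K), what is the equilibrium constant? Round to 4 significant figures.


dG is in kJ/mol; multiply by 1000 to match R in J/(mol*K).
RT = 8.314 * 277 = 2302.978 J/mol
exponent = -dG*1000 / (RT) = -(15.37*1000) / 2302.978 = -6.67396736
K = exp(-6.67396736)
K = 0.0012633765, rounded to 4 significant figures:

0.001263


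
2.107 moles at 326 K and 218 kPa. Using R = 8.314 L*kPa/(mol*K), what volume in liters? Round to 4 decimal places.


PV = nRT, solve for V = nRT / P.
nRT = 2.107 * 8.314 * 326 = 5710.7369
V = 5710.7369 / 218
V = 26.19604083 L, rounded to 4 dp:

26.1960 L


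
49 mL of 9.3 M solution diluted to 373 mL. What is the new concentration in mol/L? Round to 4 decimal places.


Dilution: M1*V1 = M2*V2, solve for M2.
M2 = M1*V1 / V2
M2 = 9.3 * 49 / 373
M2 = 455.7 / 373
M2 = 1.22171582 mol/L, rounded to 4 dp:

1.2217 mol/L


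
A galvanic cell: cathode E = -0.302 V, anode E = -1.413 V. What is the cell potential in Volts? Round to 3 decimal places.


Standard cell potential: E_cell = E_cathode - E_anode.
E_cell = -0.302 - (-1.413)
E_cell = 1.111 V, rounded to 3 dp:

1.111 V


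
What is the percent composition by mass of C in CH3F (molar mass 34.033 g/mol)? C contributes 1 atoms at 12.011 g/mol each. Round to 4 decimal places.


pct = 100 * (n_elem * M_elem) / M_total
mass_contribution = 1 * 12.011 = 12.011 g/mol
pct = 100 * 12.011 / 34.033
pct = 35.29221638 %, rounded to 4 dp:

35.2922 %


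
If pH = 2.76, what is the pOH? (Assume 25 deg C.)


At 25 deg C, pH + pOH = 14.
pOH = 14 - pH = 14 - 2.76
pOH = 11.24:

11.24


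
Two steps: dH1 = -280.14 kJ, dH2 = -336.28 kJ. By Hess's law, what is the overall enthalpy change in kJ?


Hess's law: enthalpy is a state function, so add the step enthalpies.
dH_total = dH1 + dH2 = -280.14 + (-336.28)
dH_total = -616.42 kJ:

-616.42 kJ


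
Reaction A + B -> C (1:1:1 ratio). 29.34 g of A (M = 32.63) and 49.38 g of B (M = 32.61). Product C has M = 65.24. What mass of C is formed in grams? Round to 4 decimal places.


Find moles of each reactant; the smaller value is the limiting reagent in a 1:1:1 reaction, so moles_C equals moles of the limiter.
n_A = mass_A / M_A = 29.34 / 32.63 = 0.899173 mol
n_B = mass_B / M_B = 49.38 / 32.61 = 1.514259 mol
Limiting reagent: A (smaller), n_limiting = 0.899173 mol
mass_C = n_limiting * M_C = 0.899173 * 65.24
mass_C = 58.66204652 g, rounded to 4 dp:

58.6620 g


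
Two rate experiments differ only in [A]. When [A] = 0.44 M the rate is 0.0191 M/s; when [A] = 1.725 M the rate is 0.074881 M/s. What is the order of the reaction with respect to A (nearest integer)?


Rate is proportional to [A]^n, so rate2/rate1 = ([A]2/[A]1)^n. Take logs to solve for n.
rate2/rate1 = 0.074881 / 0.0191 = 3.9205
[A]2/[A]1 = 1.725 / 0.44 = 3.9205
n = ln(3.9205) / ln(3.9205) = 1.0
Nearest integer order:

1


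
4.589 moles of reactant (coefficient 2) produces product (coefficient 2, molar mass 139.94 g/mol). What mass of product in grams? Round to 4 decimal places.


Use the coefficient ratio to convert reactant moles to product moles, then multiply by the product's molar mass.
moles_P = moles_R * (coeff_P / coeff_R) = 4.589 * (2/2) = 4.589
mass_P = moles_P * M_P = 4.589 * 139.94
mass_P = 642.18466 g, rounded to 4 dp:

642.1847 g


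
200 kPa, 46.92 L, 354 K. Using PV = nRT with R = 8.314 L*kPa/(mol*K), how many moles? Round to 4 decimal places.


PV = nRT, solve for n = PV / (RT).
PV = 200 * 46.92 = 9384.0
RT = 8.314 * 354 = 2943.156
n = 9384.0 / 2943.156
n = 3.18841407 mol, rounded to 4 dp:

3.1884 mol


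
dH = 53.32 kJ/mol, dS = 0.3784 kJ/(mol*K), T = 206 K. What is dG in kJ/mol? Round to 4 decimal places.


Gibbs: dG = dH - T*dS (consistent units, dS already in kJ/(mol*K)).
T*dS = 206 * 0.3784 = 77.9504
dG = 53.32 - (77.9504)
dG = -24.6304 kJ/mol, rounded to 4 dp:

-24.6304 kJ/mol


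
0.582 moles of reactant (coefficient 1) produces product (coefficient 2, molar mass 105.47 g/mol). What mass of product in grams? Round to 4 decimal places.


Use the coefficient ratio to convert reactant moles to product moles, then multiply by the product's molar mass.
moles_P = moles_R * (coeff_P / coeff_R) = 0.582 * (2/1) = 1.164
mass_P = moles_P * M_P = 1.164 * 105.47
mass_P = 122.76708 g, rounded to 4 dp:

122.7671 g


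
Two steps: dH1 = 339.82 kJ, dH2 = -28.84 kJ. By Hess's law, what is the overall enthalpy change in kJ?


Hess's law: enthalpy is a state function, so add the step enthalpies.
dH_total = dH1 + dH2 = 339.82 + (-28.84)
dH_total = 310.98 kJ:

310.98 kJ


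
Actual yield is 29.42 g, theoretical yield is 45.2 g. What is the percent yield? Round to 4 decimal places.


% yield = 100 * actual / theoretical
% yield = 100 * 29.42 / 45.2
% yield = 65.08849558 %, rounded to 4 dp:

65.0885 %


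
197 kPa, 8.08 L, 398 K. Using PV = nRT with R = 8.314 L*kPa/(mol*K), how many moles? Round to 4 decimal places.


PV = nRT, solve for n = PV / (RT).
PV = 197 * 8.08 = 1591.76
RT = 8.314 * 398 = 3308.972
n = 1591.76 / 3308.972
n = 0.48104366 mol, rounded to 4 dp:

0.4810 mol


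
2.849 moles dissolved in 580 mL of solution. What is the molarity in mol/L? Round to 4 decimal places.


Convert volume to liters: V_L = V_mL / 1000.
V_L = 580 / 1000 = 0.58 L
M = n / V_L = 2.849 / 0.58
M = 4.91206897 mol/L, rounded to 4 dp:

4.9121 mol/L


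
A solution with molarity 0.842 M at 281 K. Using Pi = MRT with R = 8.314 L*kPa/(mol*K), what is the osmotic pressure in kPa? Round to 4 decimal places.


Osmotic pressure (van't Hoff): Pi = M*R*T.
RT = 8.314 * 281 = 2336.234
Pi = 0.842 * 2336.234
Pi = 1967.109028 kPa, rounded to 4 dp:

1967.1090 kPa


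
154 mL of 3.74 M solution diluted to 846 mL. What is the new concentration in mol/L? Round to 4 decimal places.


Dilution: M1*V1 = M2*V2, solve for M2.
M2 = M1*V1 / V2
M2 = 3.74 * 154 / 846
M2 = 575.96 / 846
M2 = 0.68080378 mol/L, rounded to 4 dp:

0.6808 mol/L


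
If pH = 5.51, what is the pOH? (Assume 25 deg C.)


At 25 deg C, pH + pOH = 14.
pOH = 14 - pH = 14 - 5.51
pOH = 8.49:

8.49


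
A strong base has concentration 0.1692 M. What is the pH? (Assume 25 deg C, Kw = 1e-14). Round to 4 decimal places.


A strong base dissociates completely, so [OH-] equals the given concentration.
pOH = -log10([OH-]) = -log10(0.1692) = 0.7716
pH = 14 - pOH = 14 - 0.7716
pH = 13.2284, rounded to 4 dp:

13.2284


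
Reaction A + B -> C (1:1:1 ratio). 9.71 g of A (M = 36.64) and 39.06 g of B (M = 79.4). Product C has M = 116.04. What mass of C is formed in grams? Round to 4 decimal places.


Find moles of each reactant; the smaller value is the limiting reagent in a 1:1:1 reaction, so moles_C equals moles of the limiter.
n_A = mass_A / M_A = 9.71 / 36.64 = 0.265011 mol
n_B = mass_B / M_B = 39.06 / 79.4 = 0.49194 mol
Limiting reagent: A (smaller), n_limiting = 0.265011 mol
mass_C = n_limiting * M_C = 0.265011 * 116.04
mass_C = 30.75187644 g, rounded to 4 dp:

30.7519 g


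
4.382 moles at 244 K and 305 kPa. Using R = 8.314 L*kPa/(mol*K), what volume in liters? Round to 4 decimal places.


PV = nRT, solve for V = nRT / P.
nRT = 4.382 * 8.314 * 244 = 8889.3953
V = 8889.3953 / 305
V = 29.14555836 L, rounded to 4 dp:

29.1456 L


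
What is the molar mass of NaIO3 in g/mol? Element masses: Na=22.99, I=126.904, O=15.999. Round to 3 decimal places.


M = sum(count * atomic_mass) over atoms.
M = 1*22.99 + 1*126.904 + 3*15.999
M = 22.99 + 126.904 + 47.997
M = 197.891 g/mol, rounded to 3 dp:

197.891 g/mol


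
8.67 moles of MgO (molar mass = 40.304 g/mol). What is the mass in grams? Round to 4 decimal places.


mass = n * M
mass = 8.67 * 40.304
mass = 349.43568 g, rounded to 4 dp:

349.4357 g


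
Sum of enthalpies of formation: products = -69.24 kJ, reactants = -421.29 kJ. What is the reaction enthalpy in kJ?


dH_rxn = sum(dH_f products) - sum(dH_f reactants)
dH_rxn = -69.24 - (-421.29)
dH_rxn = 352.05 kJ:

352.05 kJ


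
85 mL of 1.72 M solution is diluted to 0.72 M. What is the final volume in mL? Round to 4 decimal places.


Dilution: M1*V1 = M2*V2, solve for V2.
V2 = M1*V1 / M2
V2 = 1.72 * 85 / 0.72
V2 = 146.2 / 0.72
V2 = 203.05555556 mL, rounded to 4 dp:

203.0556 mL


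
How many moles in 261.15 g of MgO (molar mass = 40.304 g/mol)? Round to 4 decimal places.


n = mass / M
n = 261.15 / 40.304
n = 6.47950576 mol, rounded to 4 dp:

6.4795 mol


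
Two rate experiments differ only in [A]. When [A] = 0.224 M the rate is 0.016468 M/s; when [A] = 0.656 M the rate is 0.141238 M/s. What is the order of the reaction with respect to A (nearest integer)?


Rate is proportional to [A]^n, so rate2/rate1 = ([A]2/[A]1)^n. Take logs to solve for n.
rate2/rate1 = 0.141238 / 0.016468 = 8.5765
[A]2/[A]1 = 0.656 / 0.224 = 2.9286
n = ln(8.5765) / ln(2.9286) = 2.0
Nearest integer order:

2


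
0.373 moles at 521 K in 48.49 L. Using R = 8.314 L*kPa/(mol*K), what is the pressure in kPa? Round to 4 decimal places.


PV = nRT, solve for P = nRT / V.
nRT = 0.373 * 8.314 * 521 = 1615.6846
P = 1615.6846 / 48.49
P = 33.31995463 kPa, rounded to 4 dp:

33.3200 kPa


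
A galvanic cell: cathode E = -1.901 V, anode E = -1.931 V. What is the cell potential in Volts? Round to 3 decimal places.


Standard cell potential: E_cell = E_cathode - E_anode.
E_cell = -1.901 - (-1.931)
E_cell = 0.03 V, rounded to 3 dp:

0.030 V


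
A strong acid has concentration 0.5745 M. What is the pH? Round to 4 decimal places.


A strong acid dissociates completely, so [H+] equals the given concentration.
pH = -log10([H+]) = -log10(0.5745)
pH = 0.24070997, rounded to 4 dp:

0.2407


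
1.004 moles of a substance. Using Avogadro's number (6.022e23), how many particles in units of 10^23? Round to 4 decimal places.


N = n * NA, then divide by 1e23 for the requested units.
N / 1e23 = n * 6.022
N / 1e23 = 1.004 * 6.022
N / 1e23 = 6.046088, rounded to 4 dp:

6.0461


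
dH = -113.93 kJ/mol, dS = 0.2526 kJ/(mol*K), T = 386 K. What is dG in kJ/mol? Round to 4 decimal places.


Gibbs: dG = dH - T*dS (consistent units, dS already in kJ/(mol*K)).
T*dS = 386 * 0.2526 = 97.5036
dG = -113.93 - (97.5036)
dG = -211.4336 kJ/mol, rounded to 4 dp:

-211.4336 kJ/mol


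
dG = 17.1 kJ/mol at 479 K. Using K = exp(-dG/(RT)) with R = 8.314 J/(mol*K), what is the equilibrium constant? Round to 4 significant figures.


dG is in kJ/mol; multiply by 1000 to match R in J/(mol*K).
RT = 8.314 * 479 = 3982.406 J/mol
exponent = -dG*1000 / (RT) = -(17.1*1000) / 3982.406 = -4.29388666
K = exp(-4.29388666)
K = 0.013651762, rounded to 4 significant figures:

0.01365


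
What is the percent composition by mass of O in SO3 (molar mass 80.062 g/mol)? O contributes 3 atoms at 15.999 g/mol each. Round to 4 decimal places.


pct = 100 * (n_elem * M_elem) / M_total
mass_contribution = 3 * 15.999 = 47.997 g/mol
pct = 100 * 47.997 / 80.062
pct = 59.94978891 %, rounded to 4 dp:

59.9498 %


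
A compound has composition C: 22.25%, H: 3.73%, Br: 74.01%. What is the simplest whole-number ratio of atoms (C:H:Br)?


Assume 100 g of compound, divide each mass% by atomic mass to get moles, then normalize by the smallest to get a raw atom ratio.
Moles per 100 g: C: 22.25/12.011 = 1.8525, H: 3.73/1.008 = 3.7004, Br: 74.01/79.904 = 0.9262
Raw ratio (divide by min = 0.9262): C: 2.0, H: 3.995, Br: 1.0
Multiply by 1 to clear fractions: C: 2.0 ~= 2, H: 3.995 ~= 4, Br: 1.0 ~= 1
Reduce by GCD to get the simplest whole-number ratio:

2:4:1


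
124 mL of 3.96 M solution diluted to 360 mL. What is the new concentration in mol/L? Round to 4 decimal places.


Dilution: M1*V1 = M2*V2, solve for M2.
M2 = M1*V1 / V2
M2 = 3.96 * 124 / 360
M2 = 491.04 / 360
M2 = 1.364 mol/L, rounded to 4 dp:

1.3640 mol/L


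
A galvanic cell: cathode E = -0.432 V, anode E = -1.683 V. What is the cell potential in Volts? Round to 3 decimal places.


Standard cell potential: E_cell = E_cathode - E_anode.
E_cell = -0.432 - (-1.683)
E_cell = 1.251 V, rounded to 3 dp:

1.251 V


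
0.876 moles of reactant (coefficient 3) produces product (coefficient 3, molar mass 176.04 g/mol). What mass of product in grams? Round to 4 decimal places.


Use the coefficient ratio to convert reactant moles to product moles, then multiply by the product's molar mass.
moles_P = moles_R * (coeff_P / coeff_R) = 0.876 * (3/3) = 0.876
mass_P = moles_P * M_P = 0.876 * 176.04
mass_P = 154.21104 g, rounded to 4 dp:

154.2110 g


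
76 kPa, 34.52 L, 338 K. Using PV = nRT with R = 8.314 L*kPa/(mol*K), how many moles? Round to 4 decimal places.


PV = nRT, solve for n = PV / (RT).
PV = 76 * 34.52 = 2623.52
RT = 8.314 * 338 = 2810.132
n = 2623.52 / 2810.132
n = 0.93359316 mol, rounded to 4 dp:

0.9336 mol
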